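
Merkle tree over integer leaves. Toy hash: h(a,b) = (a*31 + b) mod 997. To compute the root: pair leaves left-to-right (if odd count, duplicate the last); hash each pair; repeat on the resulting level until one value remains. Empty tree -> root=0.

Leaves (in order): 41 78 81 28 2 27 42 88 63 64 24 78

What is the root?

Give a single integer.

Answer: 579

Derivation:
L0: [41, 78, 81, 28, 2, 27, 42, 88, 63, 64, 24, 78]
L1: h(41,78)=(41*31+78)%997=352 h(81,28)=(81*31+28)%997=545 h(2,27)=(2*31+27)%997=89 h(42,88)=(42*31+88)%997=393 h(63,64)=(63*31+64)%997=23 h(24,78)=(24*31+78)%997=822 -> [352, 545, 89, 393, 23, 822]
L2: h(352,545)=(352*31+545)%997=490 h(89,393)=(89*31+393)%997=161 h(23,822)=(23*31+822)%997=538 -> [490, 161, 538]
L3: h(490,161)=(490*31+161)%997=396 h(538,538)=(538*31+538)%997=267 -> [396, 267]
L4: h(396,267)=(396*31+267)%997=579 -> [579]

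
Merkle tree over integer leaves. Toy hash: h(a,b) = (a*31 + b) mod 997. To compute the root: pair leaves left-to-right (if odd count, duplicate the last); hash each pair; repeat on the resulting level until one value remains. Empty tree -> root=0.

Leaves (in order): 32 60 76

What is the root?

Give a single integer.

Answer: 149

Derivation:
L0: [32, 60, 76]
L1: h(32,60)=(32*31+60)%997=55 h(76,76)=(76*31+76)%997=438 -> [55, 438]
L2: h(55,438)=(55*31+438)%997=149 -> [149]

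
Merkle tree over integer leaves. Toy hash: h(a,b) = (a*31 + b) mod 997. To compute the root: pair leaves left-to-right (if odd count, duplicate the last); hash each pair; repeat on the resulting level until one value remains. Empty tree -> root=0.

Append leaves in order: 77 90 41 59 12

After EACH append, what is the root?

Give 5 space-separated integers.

After append 77 (leaves=[77]):
  L0: [77]
  root=77
After append 90 (leaves=[77, 90]):
  L0: [77, 90]
  L1: h(77,90)=(77*31+90)%997=483 -> [483]
  root=483
After append 41 (leaves=[77, 90, 41]):
  L0: [77, 90, 41]
  L1: h(77,90)=(77*31+90)%997=483 h(41,41)=(41*31+41)%997=315 -> [483, 315]
  L2: h(483,315)=(483*31+315)%997=333 -> [333]
  root=333
After append 59 (leaves=[77, 90, 41, 59]):
  L0: [77, 90, 41, 59]
  L1: h(77,90)=(77*31+90)%997=483 h(41,59)=(41*31+59)%997=333 -> [483, 333]
  L2: h(483,333)=(483*31+333)%997=351 -> [351]
  root=351
After append 12 (leaves=[77, 90, 41, 59, 12]):
  L0: [77, 90, 41, 59, 12]
  L1: h(77,90)=(77*31+90)%997=483 h(41,59)=(41*31+59)%997=333 h(12,12)=(12*31+12)%997=384 -> [483, 333, 384]
  L2: h(483,333)=(483*31+333)%997=351 h(384,384)=(384*31+384)%997=324 -> [351, 324]
  L3: h(351,324)=(351*31+324)%997=238 -> [238]
  root=238

Answer: 77 483 333 351 238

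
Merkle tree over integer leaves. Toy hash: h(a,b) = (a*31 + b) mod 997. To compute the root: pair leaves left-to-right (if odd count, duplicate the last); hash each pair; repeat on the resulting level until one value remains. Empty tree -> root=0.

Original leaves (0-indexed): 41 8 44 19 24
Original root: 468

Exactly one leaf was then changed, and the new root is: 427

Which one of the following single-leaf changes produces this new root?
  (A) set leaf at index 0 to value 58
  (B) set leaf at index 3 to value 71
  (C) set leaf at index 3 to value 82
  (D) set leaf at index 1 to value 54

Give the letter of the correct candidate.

Answer: C

Derivation:
Original leaves: [41, 8, 44, 19, 24]
Target new root: 427
Try each candidate change and compute the resulting root:
Candidate A: set leaf[0] = 58 -> leaves = [58, 8, 44, 19, 24]
  L0: [58, 8, 44, 19, 24]
  L1: h(58,8)=(58*31+8)%997=809 h(44,19)=(44*31+19)%997=386 h(24,24)=(24*31+24)%997=768 -> [809, 386, 768]
  L2: h(809,386)=(809*31+386)%997=540 h(768,768)=(768*31+768)%997=648 -> [540, 648]
  L3: h(540,648)=(540*31+648)%997=439 -> [439]
  root = 439 != target 427
Candidate B: set leaf[3] = 71 -> leaves = [41, 8, 44, 71, 24]
  L0: [41, 8, 44, 71, 24]
  L1: h(41,8)=(41*31+8)%997=282 h(44,71)=(44*31+71)%997=438 h(24,24)=(24*31+24)%997=768 -> [282, 438, 768]
  L2: h(282,438)=(282*31+438)%997=207 h(768,768)=(768*31+768)%997=648 -> [207, 648]
  L3: h(207,648)=(207*31+648)%997=86 -> [86]
  root = 86 != target 427
Candidate C: set leaf[3] = 82 -> leaves = [41, 8, 44, 82, 24]
  L0: [41, 8, 44, 82, 24]
  L1: h(41,8)=(41*31+8)%997=282 h(44,82)=(44*31+82)%997=449 h(24,24)=(24*31+24)%997=768 -> [282, 449, 768]
  L2: h(282,449)=(282*31+449)%997=218 h(768,768)=(768*31+768)%997=648 -> [218, 648]
  L3: h(218,648)=(218*31+648)%997=427 -> [427]
  root = 427 == target 427  ** MATCH **
Candidate D: set leaf[1] = 54 -> leaves = [41, 54, 44, 19, 24]
  L0: [41, 54, 44, 19, 24]
  L1: h(41,54)=(41*31+54)%997=328 h(44,19)=(44*31+19)%997=386 h(24,24)=(24*31+24)%997=768 -> [328, 386, 768]
  L2: h(328,386)=(328*31+386)%997=584 h(768,768)=(768*31+768)%997=648 -> [584, 648]
  L3: h(584,648)=(584*31+648)%997=806 -> [806]
  root = 806 != target 427
Candidate C produces the target root.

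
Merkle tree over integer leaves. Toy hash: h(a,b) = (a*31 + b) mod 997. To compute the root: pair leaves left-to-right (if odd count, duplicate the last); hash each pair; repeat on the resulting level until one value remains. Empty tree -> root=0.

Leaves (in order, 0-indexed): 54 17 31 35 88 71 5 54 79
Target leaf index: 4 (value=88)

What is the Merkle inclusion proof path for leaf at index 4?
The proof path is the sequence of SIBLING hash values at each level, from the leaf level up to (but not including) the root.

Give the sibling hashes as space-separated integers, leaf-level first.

L0 (leaves): [54, 17, 31, 35, 88, 71, 5, 54, 79], target index=4
L1: h(54,17)=(54*31+17)%997=694 [pair 0] h(31,35)=(31*31+35)%997=996 [pair 1] h(88,71)=(88*31+71)%997=805 [pair 2] h(5,54)=(5*31+54)%997=209 [pair 3] h(79,79)=(79*31+79)%997=534 [pair 4] -> [694, 996, 805, 209, 534]
  Sibling for proof at L0: 71
L2: h(694,996)=(694*31+996)%997=576 [pair 0] h(805,209)=(805*31+209)%997=239 [pair 1] h(534,534)=(534*31+534)%997=139 [pair 2] -> [576, 239, 139]
  Sibling for proof at L1: 209
L3: h(576,239)=(576*31+239)%997=149 [pair 0] h(139,139)=(139*31+139)%997=460 [pair 1] -> [149, 460]
  Sibling for proof at L2: 576
L4: h(149,460)=(149*31+460)%997=94 [pair 0] -> [94]
  Sibling for proof at L3: 460
Root: 94
Proof path (sibling hashes from leaf to root): [71, 209, 576, 460]

Answer: 71 209 576 460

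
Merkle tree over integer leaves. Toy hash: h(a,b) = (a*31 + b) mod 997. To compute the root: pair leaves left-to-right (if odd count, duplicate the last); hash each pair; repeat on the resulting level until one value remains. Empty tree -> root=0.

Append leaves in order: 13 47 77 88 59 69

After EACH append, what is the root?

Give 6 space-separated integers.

After append 13 (leaves=[13]):
  L0: [13]
  root=13
After append 47 (leaves=[13, 47]):
  L0: [13, 47]
  L1: h(13,47)=(13*31+47)%997=450 -> [450]
  root=450
After append 77 (leaves=[13, 47, 77]):
  L0: [13, 47, 77]
  L1: h(13,47)=(13*31+47)%997=450 h(77,77)=(77*31+77)%997=470 -> [450, 470]
  L2: h(450,470)=(450*31+470)%997=462 -> [462]
  root=462
After append 88 (leaves=[13, 47, 77, 88]):
  L0: [13, 47, 77, 88]
  L1: h(13,47)=(13*31+47)%997=450 h(77,88)=(77*31+88)%997=481 -> [450, 481]
  L2: h(450,481)=(450*31+481)%997=473 -> [473]
  root=473
After append 59 (leaves=[13, 47, 77, 88, 59]):
  L0: [13, 47, 77, 88, 59]
  L1: h(13,47)=(13*31+47)%997=450 h(77,88)=(77*31+88)%997=481 h(59,59)=(59*31+59)%997=891 -> [450, 481, 891]
  L2: h(450,481)=(450*31+481)%997=473 h(891,891)=(891*31+891)%997=596 -> [473, 596]
  L3: h(473,596)=(473*31+596)%997=304 -> [304]
  root=304
After append 69 (leaves=[13, 47, 77, 88, 59, 69]):
  L0: [13, 47, 77, 88, 59, 69]
  L1: h(13,47)=(13*31+47)%997=450 h(77,88)=(77*31+88)%997=481 h(59,69)=(59*31+69)%997=901 -> [450, 481, 901]
  L2: h(450,481)=(450*31+481)%997=473 h(901,901)=(901*31+901)%997=916 -> [473, 916]
  L3: h(473,916)=(473*31+916)%997=624 -> [624]
  root=624

Answer: 13 450 462 473 304 624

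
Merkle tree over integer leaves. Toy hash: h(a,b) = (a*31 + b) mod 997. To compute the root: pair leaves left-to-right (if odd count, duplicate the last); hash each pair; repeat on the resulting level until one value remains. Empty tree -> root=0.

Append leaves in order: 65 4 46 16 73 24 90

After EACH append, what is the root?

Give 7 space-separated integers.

Answer: 65 25 253 223 908 337 930

Derivation:
After append 65 (leaves=[65]):
  L0: [65]
  root=65
After append 4 (leaves=[65, 4]):
  L0: [65, 4]
  L1: h(65,4)=(65*31+4)%997=25 -> [25]
  root=25
After append 46 (leaves=[65, 4, 46]):
  L0: [65, 4, 46]
  L1: h(65,4)=(65*31+4)%997=25 h(46,46)=(46*31+46)%997=475 -> [25, 475]
  L2: h(25,475)=(25*31+475)%997=253 -> [253]
  root=253
After append 16 (leaves=[65, 4, 46, 16]):
  L0: [65, 4, 46, 16]
  L1: h(65,4)=(65*31+4)%997=25 h(46,16)=(46*31+16)%997=445 -> [25, 445]
  L2: h(25,445)=(25*31+445)%997=223 -> [223]
  root=223
After append 73 (leaves=[65, 4, 46, 16, 73]):
  L0: [65, 4, 46, 16, 73]
  L1: h(65,4)=(65*31+4)%997=25 h(46,16)=(46*31+16)%997=445 h(73,73)=(73*31+73)%997=342 -> [25, 445, 342]
  L2: h(25,445)=(25*31+445)%997=223 h(342,342)=(342*31+342)%997=974 -> [223, 974]
  L3: h(223,974)=(223*31+974)%997=908 -> [908]
  root=908
After append 24 (leaves=[65, 4, 46, 16, 73, 24]):
  L0: [65, 4, 46, 16, 73, 24]
  L1: h(65,4)=(65*31+4)%997=25 h(46,16)=(46*31+16)%997=445 h(73,24)=(73*31+24)%997=293 -> [25, 445, 293]
  L2: h(25,445)=(25*31+445)%997=223 h(293,293)=(293*31+293)%997=403 -> [223, 403]
  L3: h(223,403)=(223*31+403)%997=337 -> [337]
  root=337
After append 90 (leaves=[65, 4, 46, 16, 73, 24, 90]):
  L0: [65, 4, 46, 16, 73, 24, 90]
  L1: h(65,4)=(65*31+4)%997=25 h(46,16)=(46*31+16)%997=445 h(73,24)=(73*31+24)%997=293 h(90,90)=(90*31+90)%997=886 -> [25, 445, 293, 886]
  L2: h(25,445)=(25*31+445)%997=223 h(293,886)=(293*31+886)%997=996 -> [223, 996]
  L3: h(223,996)=(223*31+996)%997=930 -> [930]
  root=930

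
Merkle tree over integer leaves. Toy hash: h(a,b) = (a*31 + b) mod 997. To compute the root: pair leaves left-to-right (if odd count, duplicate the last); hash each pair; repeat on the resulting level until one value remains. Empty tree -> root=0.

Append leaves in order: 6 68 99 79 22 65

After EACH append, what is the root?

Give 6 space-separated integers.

After append 6 (leaves=[6]):
  L0: [6]
  root=6
After append 68 (leaves=[6, 68]):
  L0: [6, 68]
  L1: h(6,68)=(6*31+68)%997=254 -> [254]
  root=254
After append 99 (leaves=[6, 68, 99]):
  L0: [6, 68, 99]
  L1: h(6,68)=(6*31+68)%997=254 h(99,99)=(99*31+99)%997=177 -> [254, 177]
  L2: h(254,177)=(254*31+177)%997=75 -> [75]
  root=75
After append 79 (leaves=[6, 68, 99, 79]):
  L0: [6, 68, 99, 79]
  L1: h(6,68)=(6*31+68)%997=254 h(99,79)=(99*31+79)%997=157 -> [254, 157]
  L2: h(254,157)=(254*31+157)%997=55 -> [55]
  root=55
After append 22 (leaves=[6, 68, 99, 79, 22]):
  L0: [6, 68, 99, 79, 22]
  L1: h(6,68)=(6*31+68)%997=254 h(99,79)=(99*31+79)%997=157 h(22,22)=(22*31+22)%997=704 -> [254, 157, 704]
  L2: h(254,157)=(254*31+157)%997=55 h(704,704)=(704*31+704)%997=594 -> [55, 594]
  L3: h(55,594)=(55*31+594)%997=305 -> [305]
  root=305
After append 65 (leaves=[6, 68, 99, 79, 22, 65]):
  L0: [6, 68, 99, 79, 22, 65]
  L1: h(6,68)=(6*31+68)%997=254 h(99,79)=(99*31+79)%997=157 h(22,65)=(22*31+65)%997=747 -> [254, 157, 747]
  L2: h(254,157)=(254*31+157)%997=55 h(747,747)=(747*31+747)%997=973 -> [55, 973]
  L3: h(55,973)=(55*31+973)%997=684 -> [684]
  root=684

Answer: 6 254 75 55 305 684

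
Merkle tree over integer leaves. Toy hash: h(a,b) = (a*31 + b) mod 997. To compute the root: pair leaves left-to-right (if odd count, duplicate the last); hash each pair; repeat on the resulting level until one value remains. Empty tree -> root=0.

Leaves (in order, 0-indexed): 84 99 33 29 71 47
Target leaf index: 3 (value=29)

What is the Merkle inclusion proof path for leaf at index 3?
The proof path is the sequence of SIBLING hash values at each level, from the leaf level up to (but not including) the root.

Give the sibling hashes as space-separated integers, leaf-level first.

Answer: 33 709 152

Derivation:
L0 (leaves): [84, 99, 33, 29, 71, 47], target index=3
L1: h(84,99)=(84*31+99)%997=709 [pair 0] h(33,29)=(33*31+29)%997=55 [pair 1] h(71,47)=(71*31+47)%997=254 [pair 2] -> [709, 55, 254]
  Sibling for proof at L0: 33
L2: h(709,55)=(709*31+55)%997=100 [pair 0] h(254,254)=(254*31+254)%997=152 [pair 1] -> [100, 152]
  Sibling for proof at L1: 709
L3: h(100,152)=(100*31+152)%997=261 [pair 0] -> [261]
  Sibling for proof at L2: 152
Root: 261
Proof path (sibling hashes from leaf to root): [33, 709, 152]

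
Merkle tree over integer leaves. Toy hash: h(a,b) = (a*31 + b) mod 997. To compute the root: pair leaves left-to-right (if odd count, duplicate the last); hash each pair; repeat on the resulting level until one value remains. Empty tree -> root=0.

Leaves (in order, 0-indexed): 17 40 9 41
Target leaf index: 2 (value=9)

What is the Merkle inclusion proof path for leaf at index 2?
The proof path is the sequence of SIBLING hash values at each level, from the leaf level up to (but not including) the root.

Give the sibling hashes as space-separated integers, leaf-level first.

Answer: 41 567

Derivation:
L0 (leaves): [17, 40, 9, 41], target index=2
L1: h(17,40)=(17*31+40)%997=567 [pair 0] h(9,41)=(9*31+41)%997=320 [pair 1] -> [567, 320]
  Sibling for proof at L0: 41
L2: h(567,320)=(567*31+320)%997=948 [pair 0] -> [948]
  Sibling for proof at L1: 567
Root: 948
Proof path (sibling hashes from leaf to root): [41, 567]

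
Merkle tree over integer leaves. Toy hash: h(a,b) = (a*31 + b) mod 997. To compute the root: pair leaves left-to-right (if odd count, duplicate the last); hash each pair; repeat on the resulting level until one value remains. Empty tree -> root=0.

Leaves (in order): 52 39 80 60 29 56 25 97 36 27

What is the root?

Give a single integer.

Answer: 806

Derivation:
L0: [52, 39, 80, 60, 29, 56, 25, 97, 36, 27]
L1: h(52,39)=(52*31+39)%997=654 h(80,60)=(80*31+60)%997=546 h(29,56)=(29*31+56)%997=955 h(25,97)=(25*31+97)%997=872 h(36,27)=(36*31+27)%997=146 -> [654, 546, 955, 872, 146]
L2: h(654,546)=(654*31+546)%997=880 h(955,872)=(955*31+872)%997=567 h(146,146)=(146*31+146)%997=684 -> [880, 567, 684]
L3: h(880,567)=(880*31+567)%997=928 h(684,684)=(684*31+684)%997=951 -> [928, 951]
L4: h(928,951)=(928*31+951)%997=806 -> [806]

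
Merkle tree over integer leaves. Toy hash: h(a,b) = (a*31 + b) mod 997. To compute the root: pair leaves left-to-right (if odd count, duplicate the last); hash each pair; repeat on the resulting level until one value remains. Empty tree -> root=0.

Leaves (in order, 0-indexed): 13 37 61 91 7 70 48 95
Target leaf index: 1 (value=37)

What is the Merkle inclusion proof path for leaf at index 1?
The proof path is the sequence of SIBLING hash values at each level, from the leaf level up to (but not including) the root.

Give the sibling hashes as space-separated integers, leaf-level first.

Answer: 13 985 510

Derivation:
L0 (leaves): [13, 37, 61, 91, 7, 70, 48, 95], target index=1
L1: h(13,37)=(13*31+37)%997=440 [pair 0] h(61,91)=(61*31+91)%997=985 [pair 1] h(7,70)=(7*31+70)%997=287 [pair 2] h(48,95)=(48*31+95)%997=586 [pair 3] -> [440, 985, 287, 586]
  Sibling for proof at L0: 13
L2: h(440,985)=(440*31+985)%997=667 [pair 0] h(287,586)=(287*31+586)%997=510 [pair 1] -> [667, 510]
  Sibling for proof at L1: 985
L3: h(667,510)=(667*31+510)%997=250 [pair 0] -> [250]
  Sibling for proof at L2: 510
Root: 250
Proof path (sibling hashes from leaf to root): [13, 985, 510]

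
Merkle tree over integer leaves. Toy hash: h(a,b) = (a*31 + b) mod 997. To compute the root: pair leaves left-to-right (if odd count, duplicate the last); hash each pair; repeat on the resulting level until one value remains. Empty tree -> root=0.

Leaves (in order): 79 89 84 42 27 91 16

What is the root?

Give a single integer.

Answer: 995

Derivation:
L0: [79, 89, 84, 42, 27, 91, 16]
L1: h(79,89)=(79*31+89)%997=544 h(84,42)=(84*31+42)%997=652 h(27,91)=(27*31+91)%997=928 h(16,16)=(16*31+16)%997=512 -> [544, 652, 928, 512]
L2: h(544,652)=(544*31+652)%997=567 h(928,512)=(928*31+512)%997=367 -> [567, 367]
L3: h(567,367)=(567*31+367)%997=995 -> [995]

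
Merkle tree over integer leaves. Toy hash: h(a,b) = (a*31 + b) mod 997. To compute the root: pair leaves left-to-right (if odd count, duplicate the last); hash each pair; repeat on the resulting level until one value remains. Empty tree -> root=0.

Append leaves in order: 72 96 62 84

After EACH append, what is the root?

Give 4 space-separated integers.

After append 72 (leaves=[72]):
  L0: [72]
  root=72
After append 96 (leaves=[72, 96]):
  L0: [72, 96]
  L1: h(72,96)=(72*31+96)%997=334 -> [334]
  root=334
After append 62 (leaves=[72, 96, 62]):
  L0: [72, 96, 62]
  L1: h(72,96)=(72*31+96)%997=334 h(62,62)=(62*31+62)%997=987 -> [334, 987]
  L2: h(334,987)=(334*31+987)%997=374 -> [374]
  root=374
After append 84 (leaves=[72, 96, 62, 84]):
  L0: [72, 96, 62, 84]
  L1: h(72,96)=(72*31+96)%997=334 h(62,84)=(62*31+84)%997=12 -> [334, 12]
  L2: h(334,12)=(334*31+12)%997=396 -> [396]
  root=396

Answer: 72 334 374 396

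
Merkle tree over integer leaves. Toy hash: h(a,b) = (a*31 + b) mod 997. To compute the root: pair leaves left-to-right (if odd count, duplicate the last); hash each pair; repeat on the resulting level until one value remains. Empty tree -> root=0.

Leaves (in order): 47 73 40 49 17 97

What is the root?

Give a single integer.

L0: [47, 73, 40, 49, 17, 97]
L1: h(47,73)=(47*31+73)%997=533 h(40,49)=(40*31+49)%997=292 h(17,97)=(17*31+97)%997=624 -> [533, 292, 624]
L2: h(533,292)=(533*31+292)%997=863 h(624,624)=(624*31+624)%997=28 -> [863, 28]
L3: h(863,28)=(863*31+28)%997=859 -> [859]

Answer: 859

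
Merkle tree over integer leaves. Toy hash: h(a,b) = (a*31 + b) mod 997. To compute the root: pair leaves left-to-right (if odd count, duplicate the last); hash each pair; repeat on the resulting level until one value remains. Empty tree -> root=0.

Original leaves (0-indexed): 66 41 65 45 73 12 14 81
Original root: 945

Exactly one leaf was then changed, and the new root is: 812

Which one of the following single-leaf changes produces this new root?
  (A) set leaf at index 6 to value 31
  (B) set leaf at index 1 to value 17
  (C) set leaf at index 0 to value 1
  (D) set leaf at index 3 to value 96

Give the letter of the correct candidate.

Answer: B

Derivation:
Original leaves: [66, 41, 65, 45, 73, 12, 14, 81]
Target new root: 812
Try each candidate change and compute the resulting root:
Candidate A: set leaf[6] = 31 -> leaves = [66, 41, 65, 45, 73, 12, 31, 81]
  L0: [66, 41, 65, 45, 73, 12, 31, 81]
  L1: h(66,41)=(66*31+41)%997=93 h(65,45)=(65*31+45)%997=66 h(73,12)=(73*31+12)%997=281 h(31,81)=(31*31+81)%997=45 -> [93, 66, 281, 45]
  L2: h(93,66)=(93*31+66)%997=955 h(281,45)=(281*31+45)%997=780 -> [955, 780]
  L3: h(955,780)=(955*31+780)%997=475 -> [475]
  root = 475 != target 812
Candidate B: set leaf[1] = 17 -> leaves = [66, 17, 65, 45, 73, 12, 14, 81]
  L0: [66, 17, 65, 45, 73, 12, 14, 81]
  L1: h(66,17)=(66*31+17)%997=69 h(65,45)=(65*31+45)%997=66 h(73,12)=(73*31+12)%997=281 h(14,81)=(14*31+81)%997=515 -> [69, 66, 281, 515]
  L2: h(69,66)=(69*31+66)%997=211 h(281,515)=(281*31+515)%997=253 -> [211, 253]
  L3: h(211,253)=(211*31+253)%997=812 -> [812]
  root = 812 == target 812  ** MATCH **
Candidate C: set leaf[0] = 1 -> leaves = [1, 41, 65, 45, 73, 12, 14, 81]
  L0: [1, 41, 65, 45, 73, 12, 14, 81]
  L1: h(1,41)=(1*31+41)%997=72 h(65,45)=(65*31+45)%997=66 h(73,12)=(73*31+12)%997=281 h(14,81)=(14*31+81)%997=515 -> [72, 66, 281, 515]
  L2: h(72,66)=(72*31+66)%997=304 h(281,515)=(281*31+515)%997=253 -> [304, 253]
  L3: h(304,253)=(304*31+253)%997=704 -> [704]
  root = 704 != target 812
Candidate D: set leaf[3] = 96 -> leaves = [66, 41, 65, 96, 73, 12, 14, 81]
  L0: [66, 41, 65, 96, 73, 12, 14, 81]
  L1: h(66,41)=(66*31+41)%997=93 h(65,96)=(65*31+96)%997=117 h(73,12)=(73*31+12)%997=281 h(14,81)=(14*31+81)%997=515 -> [93, 117, 281, 515]
  L2: h(93,117)=(93*31+117)%997=9 h(281,515)=(281*31+515)%997=253 -> [9, 253]
  L3: h(9,253)=(9*31+253)%997=532 -> [532]
  root = 532 != target 812
Candidate B produces the target root.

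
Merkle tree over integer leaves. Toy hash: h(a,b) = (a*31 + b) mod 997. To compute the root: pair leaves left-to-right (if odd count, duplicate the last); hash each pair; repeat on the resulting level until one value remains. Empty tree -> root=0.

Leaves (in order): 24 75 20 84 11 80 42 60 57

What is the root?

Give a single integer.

L0: [24, 75, 20, 84, 11, 80, 42, 60, 57]
L1: h(24,75)=(24*31+75)%997=819 h(20,84)=(20*31+84)%997=704 h(11,80)=(11*31+80)%997=421 h(42,60)=(42*31+60)%997=365 h(57,57)=(57*31+57)%997=827 -> [819, 704, 421, 365, 827]
L2: h(819,704)=(819*31+704)%997=171 h(421,365)=(421*31+365)%997=455 h(827,827)=(827*31+827)%997=542 -> [171, 455, 542]
L3: h(171,455)=(171*31+455)%997=771 h(542,542)=(542*31+542)%997=395 -> [771, 395]
L4: h(771,395)=(771*31+395)%997=368 -> [368]

Answer: 368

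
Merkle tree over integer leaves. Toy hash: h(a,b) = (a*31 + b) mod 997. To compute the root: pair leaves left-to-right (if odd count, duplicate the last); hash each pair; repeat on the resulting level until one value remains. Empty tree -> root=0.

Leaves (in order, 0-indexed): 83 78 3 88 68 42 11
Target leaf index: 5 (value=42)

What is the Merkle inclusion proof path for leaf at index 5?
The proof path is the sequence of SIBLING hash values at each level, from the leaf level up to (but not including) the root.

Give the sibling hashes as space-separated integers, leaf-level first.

Answer: 68 352 608

Derivation:
L0 (leaves): [83, 78, 3, 88, 68, 42, 11], target index=5
L1: h(83,78)=(83*31+78)%997=657 [pair 0] h(3,88)=(3*31+88)%997=181 [pair 1] h(68,42)=(68*31+42)%997=156 [pair 2] h(11,11)=(11*31+11)%997=352 [pair 3] -> [657, 181, 156, 352]
  Sibling for proof at L0: 68
L2: h(657,181)=(657*31+181)%997=608 [pair 0] h(156,352)=(156*31+352)%997=203 [pair 1] -> [608, 203]
  Sibling for proof at L1: 352
L3: h(608,203)=(608*31+203)%997=108 [pair 0] -> [108]
  Sibling for proof at L2: 608
Root: 108
Proof path (sibling hashes from leaf to root): [68, 352, 608]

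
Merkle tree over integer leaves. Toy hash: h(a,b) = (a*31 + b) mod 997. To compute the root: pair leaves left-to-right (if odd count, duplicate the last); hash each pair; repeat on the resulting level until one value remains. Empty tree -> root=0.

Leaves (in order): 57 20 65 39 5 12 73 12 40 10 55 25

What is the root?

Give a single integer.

Answer: 504

Derivation:
L0: [57, 20, 65, 39, 5, 12, 73, 12, 40, 10, 55, 25]
L1: h(57,20)=(57*31+20)%997=790 h(65,39)=(65*31+39)%997=60 h(5,12)=(5*31+12)%997=167 h(73,12)=(73*31+12)%997=281 h(40,10)=(40*31+10)%997=253 h(55,25)=(55*31+25)%997=733 -> [790, 60, 167, 281, 253, 733]
L2: h(790,60)=(790*31+60)%997=622 h(167,281)=(167*31+281)%997=473 h(253,733)=(253*31+733)%997=600 -> [622, 473, 600]
L3: h(622,473)=(622*31+473)%997=812 h(600,600)=(600*31+600)%997=257 -> [812, 257]
L4: h(812,257)=(812*31+257)%997=504 -> [504]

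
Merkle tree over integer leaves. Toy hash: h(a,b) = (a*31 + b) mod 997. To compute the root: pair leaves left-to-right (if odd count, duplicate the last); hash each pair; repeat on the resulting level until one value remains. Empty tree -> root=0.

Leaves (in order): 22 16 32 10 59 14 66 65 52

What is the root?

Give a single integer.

Answer: 659

Derivation:
L0: [22, 16, 32, 10, 59, 14, 66, 65, 52]
L1: h(22,16)=(22*31+16)%997=698 h(32,10)=(32*31+10)%997=5 h(59,14)=(59*31+14)%997=846 h(66,65)=(66*31+65)%997=117 h(52,52)=(52*31+52)%997=667 -> [698, 5, 846, 117, 667]
L2: h(698,5)=(698*31+5)%997=706 h(846,117)=(846*31+117)%997=421 h(667,667)=(667*31+667)%997=407 -> [706, 421, 407]
L3: h(706,421)=(706*31+421)%997=373 h(407,407)=(407*31+407)%997=63 -> [373, 63]
L4: h(373,63)=(373*31+63)%997=659 -> [659]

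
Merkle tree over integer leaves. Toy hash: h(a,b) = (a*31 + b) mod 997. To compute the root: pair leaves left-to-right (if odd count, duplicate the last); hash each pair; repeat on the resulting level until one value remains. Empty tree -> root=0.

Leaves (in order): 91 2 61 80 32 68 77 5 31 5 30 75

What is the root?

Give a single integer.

L0: [91, 2, 61, 80, 32, 68, 77, 5, 31, 5, 30, 75]
L1: h(91,2)=(91*31+2)%997=829 h(61,80)=(61*31+80)%997=974 h(32,68)=(32*31+68)%997=63 h(77,5)=(77*31+5)%997=398 h(31,5)=(31*31+5)%997=966 h(30,75)=(30*31+75)%997=8 -> [829, 974, 63, 398, 966, 8]
L2: h(829,974)=(829*31+974)%997=751 h(63,398)=(63*31+398)%997=357 h(966,8)=(966*31+8)%997=44 -> [751, 357, 44]
L3: h(751,357)=(751*31+357)%997=707 h(44,44)=(44*31+44)%997=411 -> [707, 411]
L4: h(707,411)=(707*31+411)%997=394 -> [394]

Answer: 394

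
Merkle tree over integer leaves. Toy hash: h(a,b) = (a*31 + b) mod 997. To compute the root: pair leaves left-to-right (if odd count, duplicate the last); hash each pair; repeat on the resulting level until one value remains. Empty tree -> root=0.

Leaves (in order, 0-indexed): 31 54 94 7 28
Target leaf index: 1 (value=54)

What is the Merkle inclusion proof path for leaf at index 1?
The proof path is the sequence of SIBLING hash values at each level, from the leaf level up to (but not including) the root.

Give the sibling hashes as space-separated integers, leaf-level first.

L0 (leaves): [31, 54, 94, 7, 28], target index=1
L1: h(31,54)=(31*31+54)%997=18 [pair 0] h(94,7)=(94*31+7)%997=927 [pair 1] h(28,28)=(28*31+28)%997=896 [pair 2] -> [18, 927, 896]
  Sibling for proof at L0: 31
L2: h(18,927)=(18*31+927)%997=488 [pair 0] h(896,896)=(896*31+896)%997=756 [pair 1] -> [488, 756]
  Sibling for proof at L1: 927
L3: h(488,756)=(488*31+756)%997=929 [pair 0] -> [929]
  Sibling for proof at L2: 756
Root: 929
Proof path (sibling hashes from leaf to root): [31, 927, 756]

Answer: 31 927 756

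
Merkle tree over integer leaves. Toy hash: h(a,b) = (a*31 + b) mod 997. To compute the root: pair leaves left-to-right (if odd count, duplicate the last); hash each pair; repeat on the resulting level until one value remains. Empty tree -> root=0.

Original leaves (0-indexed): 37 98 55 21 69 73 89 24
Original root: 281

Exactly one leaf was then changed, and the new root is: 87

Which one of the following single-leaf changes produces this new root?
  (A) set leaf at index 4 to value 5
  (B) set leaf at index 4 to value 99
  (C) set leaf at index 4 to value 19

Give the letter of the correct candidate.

Answer: C

Derivation:
Original leaves: [37, 98, 55, 21, 69, 73, 89, 24]
Target new root: 87
Try each candidate change and compute the resulting root:
Candidate A: set leaf[4] = 5 -> leaves = [37, 98, 55, 21, 5, 73, 89, 24]
  L0: [37, 98, 55, 21, 5, 73, 89, 24]
  L1: h(37,98)=(37*31+98)%997=248 h(55,21)=(55*31+21)%997=729 h(5,73)=(5*31+73)%997=228 h(89,24)=(89*31+24)%997=789 -> [248, 729, 228, 789]
  L2: h(248,729)=(248*31+729)%997=441 h(228,789)=(228*31+789)%997=878 -> [441, 878]
  L3: h(441,878)=(441*31+878)%997=591 -> [591]
  root = 591 != target 87
Candidate B: set leaf[4] = 99 -> leaves = [37, 98, 55, 21, 99, 73, 89, 24]
  L0: [37, 98, 55, 21, 99, 73, 89, 24]
  L1: h(37,98)=(37*31+98)%997=248 h(55,21)=(55*31+21)%997=729 h(99,73)=(99*31+73)%997=151 h(89,24)=(89*31+24)%997=789 -> [248, 729, 151, 789]
  L2: h(248,729)=(248*31+729)%997=441 h(151,789)=(151*31+789)%997=485 -> [441, 485]
  L3: h(441,485)=(441*31+485)%997=198 -> [198]
  root = 198 != target 87
Candidate C: set leaf[4] = 19 -> leaves = [37, 98, 55, 21, 19, 73, 89, 24]
  L0: [37, 98, 55, 21, 19, 73, 89, 24]
  L1: h(37,98)=(37*31+98)%997=248 h(55,21)=(55*31+21)%997=729 h(19,73)=(19*31+73)%997=662 h(89,24)=(89*31+24)%997=789 -> [248, 729, 662, 789]
  L2: h(248,729)=(248*31+729)%997=441 h(662,789)=(662*31+789)%997=374 -> [441, 374]
  L3: h(441,374)=(441*31+374)%997=87 -> [87]
  root = 87 == target 87  ** MATCH **
Candidate C produces the target root.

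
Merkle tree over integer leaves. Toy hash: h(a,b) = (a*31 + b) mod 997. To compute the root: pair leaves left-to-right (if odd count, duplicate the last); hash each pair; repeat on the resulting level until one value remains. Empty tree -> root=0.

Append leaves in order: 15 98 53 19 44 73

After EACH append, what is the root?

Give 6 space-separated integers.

Answer: 15 563 206 172 538 469

Derivation:
After append 15 (leaves=[15]):
  L0: [15]
  root=15
After append 98 (leaves=[15, 98]):
  L0: [15, 98]
  L1: h(15,98)=(15*31+98)%997=563 -> [563]
  root=563
After append 53 (leaves=[15, 98, 53]):
  L0: [15, 98, 53]
  L1: h(15,98)=(15*31+98)%997=563 h(53,53)=(53*31+53)%997=699 -> [563, 699]
  L2: h(563,699)=(563*31+699)%997=206 -> [206]
  root=206
After append 19 (leaves=[15, 98, 53, 19]):
  L0: [15, 98, 53, 19]
  L1: h(15,98)=(15*31+98)%997=563 h(53,19)=(53*31+19)%997=665 -> [563, 665]
  L2: h(563,665)=(563*31+665)%997=172 -> [172]
  root=172
After append 44 (leaves=[15, 98, 53, 19, 44]):
  L0: [15, 98, 53, 19, 44]
  L1: h(15,98)=(15*31+98)%997=563 h(53,19)=(53*31+19)%997=665 h(44,44)=(44*31+44)%997=411 -> [563, 665, 411]
  L2: h(563,665)=(563*31+665)%997=172 h(411,411)=(411*31+411)%997=191 -> [172, 191]
  L3: h(172,191)=(172*31+191)%997=538 -> [538]
  root=538
After append 73 (leaves=[15, 98, 53, 19, 44, 73]):
  L0: [15, 98, 53, 19, 44, 73]
  L1: h(15,98)=(15*31+98)%997=563 h(53,19)=(53*31+19)%997=665 h(44,73)=(44*31+73)%997=440 -> [563, 665, 440]
  L2: h(563,665)=(563*31+665)%997=172 h(440,440)=(440*31+440)%997=122 -> [172, 122]
  L3: h(172,122)=(172*31+122)%997=469 -> [469]
  root=469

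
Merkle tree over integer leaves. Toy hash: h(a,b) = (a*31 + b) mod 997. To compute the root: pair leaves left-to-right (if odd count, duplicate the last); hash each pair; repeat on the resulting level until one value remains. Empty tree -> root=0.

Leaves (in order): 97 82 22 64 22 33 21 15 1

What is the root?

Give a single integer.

L0: [97, 82, 22, 64, 22, 33, 21, 15, 1]
L1: h(97,82)=(97*31+82)%997=98 h(22,64)=(22*31+64)%997=746 h(22,33)=(22*31+33)%997=715 h(21,15)=(21*31+15)%997=666 h(1,1)=(1*31+1)%997=32 -> [98, 746, 715, 666, 32]
L2: h(98,746)=(98*31+746)%997=793 h(715,666)=(715*31+666)%997=897 h(32,32)=(32*31+32)%997=27 -> [793, 897, 27]
L3: h(793,897)=(793*31+897)%997=555 h(27,27)=(27*31+27)%997=864 -> [555, 864]
L4: h(555,864)=(555*31+864)%997=123 -> [123]

Answer: 123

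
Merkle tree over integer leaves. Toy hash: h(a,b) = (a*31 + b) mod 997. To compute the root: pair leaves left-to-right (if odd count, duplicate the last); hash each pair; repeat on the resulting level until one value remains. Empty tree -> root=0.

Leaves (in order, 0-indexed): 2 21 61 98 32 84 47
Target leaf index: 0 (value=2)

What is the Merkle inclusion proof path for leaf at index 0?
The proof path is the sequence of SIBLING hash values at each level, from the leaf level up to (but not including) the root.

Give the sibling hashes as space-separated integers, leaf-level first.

L0 (leaves): [2, 21, 61, 98, 32, 84, 47], target index=0
L1: h(2,21)=(2*31+21)%997=83 [pair 0] h(61,98)=(61*31+98)%997=992 [pair 1] h(32,84)=(32*31+84)%997=79 [pair 2] h(47,47)=(47*31+47)%997=507 [pair 3] -> [83, 992, 79, 507]
  Sibling for proof at L0: 21
L2: h(83,992)=(83*31+992)%997=574 [pair 0] h(79,507)=(79*31+507)%997=962 [pair 1] -> [574, 962]
  Sibling for proof at L1: 992
L3: h(574,962)=(574*31+962)%997=810 [pair 0] -> [810]
  Sibling for proof at L2: 962
Root: 810
Proof path (sibling hashes from leaf to root): [21, 992, 962]

Answer: 21 992 962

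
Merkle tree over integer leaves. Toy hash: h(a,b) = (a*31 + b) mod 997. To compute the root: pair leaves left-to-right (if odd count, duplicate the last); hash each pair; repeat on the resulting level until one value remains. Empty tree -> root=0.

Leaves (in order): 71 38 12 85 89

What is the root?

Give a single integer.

Answer: 771

Derivation:
L0: [71, 38, 12, 85, 89]
L1: h(71,38)=(71*31+38)%997=245 h(12,85)=(12*31+85)%997=457 h(89,89)=(89*31+89)%997=854 -> [245, 457, 854]
L2: h(245,457)=(245*31+457)%997=76 h(854,854)=(854*31+854)%997=409 -> [76, 409]
L3: h(76,409)=(76*31+409)%997=771 -> [771]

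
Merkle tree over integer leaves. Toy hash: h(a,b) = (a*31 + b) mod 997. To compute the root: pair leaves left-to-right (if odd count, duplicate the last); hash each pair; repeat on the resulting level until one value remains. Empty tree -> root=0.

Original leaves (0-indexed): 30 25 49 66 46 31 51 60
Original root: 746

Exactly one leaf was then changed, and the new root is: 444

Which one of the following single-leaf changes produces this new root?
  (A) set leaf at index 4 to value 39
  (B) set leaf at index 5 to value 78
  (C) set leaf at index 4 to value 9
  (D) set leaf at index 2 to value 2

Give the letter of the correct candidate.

Answer: D

Derivation:
Original leaves: [30, 25, 49, 66, 46, 31, 51, 60]
Target new root: 444
Try each candidate change and compute the resulting root:
Candidate A: set leaf[4] = 39 -> leaves = [30, 25, 49, 66, 39, 31, 51, 60]
  L0: [30, 25, 49, 66, 39, 31, 51, 60]
  L1: h(30,25)=(30*31+25)%997=955 h(49,66)=(49*31+66)%997=588 h(39,31)=(39*31+31)%997=243 h(51,60)=(51*31+60)%997=644 -> [955, 588, 243, 644]
  L2: h(955,588)=(955*31+588)%997=283 h(243,644)=(243*31+644)%997=201 -> [283, 201]
  L3: h(283,201)=(283*31+201)%997=1 -> [1]
  root = 1 != target 444
Candidate B: set leaf[5] = 78 -> leaves = [30, 25, 49, 66, 46, 78, 51, 60]
  L0: [30, 25, 49, 66, 46, 78, 51, 60]
  L1: h(30,25)=(30*31+25)%997=955 h(49,66)=(49*31+66)%997=588 h(46,78)=(46*31+78)%997=507 h(51,60)=(51*31+60)%997=644 -> [955, 588, 507, 644]
  L2: h(955,588)=(955*31+588)%997=283 h(507,644)=(507*31+644)%997=409 -> [283, 409]
  L3: h(283,409)=(283*31+409)%997=209 -> [209]
  root = 209 != target 444
Candidate C: set leaf[4] = 9 -> leaves = [30, 25, 49, 66, 9, 31, 51, 60]
  L0: [30, 25, 49, 66, 9, 31, 51, 60]
  L1: h(30,25)=(30*31+25)%997=955 h(49,66)=(49*31+66)%997=588 h(9,31)=(9*31+31)%997=310 h(51,60)=(51*31+60)%997=644 -> [955, 588, 310, 644]
  L2: h(955,588)=(955*31+588)%997=283 h(310,644)=(310*31+644)%997=284 -> [283, 284]
  L3: h(283,284)=(283*31+284)%997=84 -> [84]
  root = 84 != target 444
Candidate D: set leaf[2] = 2 -> leaves = [30, 25, 2, 66, 46, 31, 51, 60]
  L0: [30, 25, 2, 66, 46, 31, 51, 60]
  L1: h(30,25)=(30*31+25)%997=955 h(2,66)=(2*31+66)%997=128 h(46,31)=(46*31+31)%997=460 h(51,60)=(51*31+60)%997=644 -> [955, 128, 460, 644]
  L2: h(955,128)=(955*31+128)%997=820 h(460,644)=(460*31+644)%997=946 -> [820, 946]
  L3: h(820,946)=(820*31+946)%997=444 -> [444]
  root = 444 == target 444  ** MATCH **
Candidate D produces the target root.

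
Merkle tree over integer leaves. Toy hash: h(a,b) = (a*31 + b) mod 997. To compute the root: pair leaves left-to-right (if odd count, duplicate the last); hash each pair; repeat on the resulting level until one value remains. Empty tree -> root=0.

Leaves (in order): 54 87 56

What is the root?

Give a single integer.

Answer: 551

Derivation:
L0: [54, 87, 56]
L1: h(54,87)=(54*31+87)%997=764 h(56,56)=(56*31+56)%997=795 -> [764, 795]
L2: h(764,795)=(764*31+795)%997=551 -> [551]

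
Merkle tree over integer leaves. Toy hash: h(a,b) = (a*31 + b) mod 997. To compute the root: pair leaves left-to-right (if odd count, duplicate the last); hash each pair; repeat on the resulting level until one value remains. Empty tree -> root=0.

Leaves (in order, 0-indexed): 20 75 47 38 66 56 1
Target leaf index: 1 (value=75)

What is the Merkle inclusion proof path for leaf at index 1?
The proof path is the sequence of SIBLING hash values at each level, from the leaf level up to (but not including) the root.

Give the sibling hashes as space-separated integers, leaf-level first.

Answer: 20 498 389

Derivation:
L0 (leaves): [20, 75, 47, 38, 66, 56, 1], target index=1
L1: h(20,75)=(20*31+75)%997=695 [pair 0] h(47,38)=(47*31+38)%997=498 [pair 1] h(66,56)=(66*31+56)%997=108 [pair 2] h(1,1)=(1*31+1)%997=32 [pair 3] -> [695, 498, 108, 32]
  Sibling for proof at L0: 20
L2: h(695,498)=(695*31+498)%997=109 [pair 0] h(108,32)=(108*31+32)%997=389 [pair 1] -> [109, 389]
  Sibling for proof at L1: 498
L3: h(109,389)=(109*31+389)%997=777 [pair 0] -> [777]
  Sibling for proof at L2: 389
Root: 777
Proof path (sibling hashes from leaf to root): [20, 498, 389]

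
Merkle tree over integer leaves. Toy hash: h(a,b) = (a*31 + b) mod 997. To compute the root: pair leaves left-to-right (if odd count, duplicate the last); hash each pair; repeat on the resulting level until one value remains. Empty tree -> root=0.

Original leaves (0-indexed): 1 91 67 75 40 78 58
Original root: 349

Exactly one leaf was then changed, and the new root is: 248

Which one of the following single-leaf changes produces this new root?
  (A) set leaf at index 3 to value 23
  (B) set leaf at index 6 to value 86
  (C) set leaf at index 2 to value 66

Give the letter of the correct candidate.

Original leaves: [1, 91, 67, 75, 40, 78, 58]
Target new root: 248
Try each candidate change and compute the resulting root:
Candidate A: set leaf[3] = 23 -> leaves = [1, 91, 67, 23, 40, 78, 58]
  L0: [1, 91, 67, 23, 40, 78, 58]
  L1: h(1,91)=(1*31+91)%997=122 h(67,23)=(67*31+23)%997=106 h(40,78)=(40*31+78)%997=321 h(58,58)=(58*31+58)%997=859 -> [122, 106, 321, 859]
  L2: h(122,106)=(122*31+106)%997=897 h(321,859)=(321*31+859)%997=840 -> [897, 840]
  L3: h(897,840)=(897*31+840)%997=731 -> [731]
  root = 731 != target 248
Candidate B: set leaf[6] = 86 -> leaves = [1, 91, 67, 75, 40, 78, 86]
  L0: [1, 91, 67, 75, 40, 78, 86]
  L1: h(1,91)=(1*31+91)%997=122 h(67,75)=(67*31+75)%997=158 h(40,78)=(40*31+78)%997=321 h(86,86)=(86*31+86)%997=758 -> [122, 158, 321, 758]
  L2: h(122,158)=(122*31+158)%997=949 h(321,758)=(321*31+758)%997=739 -> [949, 739]
  L3: h(949,739)=(949*31+739)%997=248 -> [248]
  root = 248 == target 248  ** MATCH **
Candidate C: set leaf[2] = 66 -> leaves = [1, 91, 66, 75, 40, 78, 58]
  L0: [1, 91, 66, 75, 40, 78, 58]
  L1: h(1,91)=(1*31+91)%997=122 h(66,75)=(66*31+75)%997=127 h(40,78)=(40*31+78)%997=321 h(58,58)=(58*31+58)%997=859 -> [122, 127, 321, 859]
  L2: h(122,127)=(122*31+127)%997=918 h(321,859)=(321*31+859)%997=840 -> [918, 840]
  L3: h(918,840)=(918*31+840)%997=385 -> [385]
  root = 385 != target 248
Candidate B produces the target root.

Answer: B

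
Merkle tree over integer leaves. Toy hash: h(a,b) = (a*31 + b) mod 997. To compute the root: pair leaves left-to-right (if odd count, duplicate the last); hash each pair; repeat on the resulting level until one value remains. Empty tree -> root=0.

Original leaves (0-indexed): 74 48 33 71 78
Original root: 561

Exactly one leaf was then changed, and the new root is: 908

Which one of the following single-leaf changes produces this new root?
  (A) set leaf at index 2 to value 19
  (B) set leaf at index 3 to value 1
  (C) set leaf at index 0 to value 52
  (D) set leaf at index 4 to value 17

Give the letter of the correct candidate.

Answer: D

Derivation:
Original leaves: [74, 48, 33, 71, 78]
Target new root: 908
Try each candidate change and compute the resulting root:
Candidate A: set leaf[2] = 19 -> leaves = [74, 48, 19, 71, 78]
  L0: [74, 48, 19, 71, 78]
  L1: h(74,48)=(74*31+48)%997=348 h(19,71)=(19*31+71)%997=660 h(78,78)=(78*31+78)%997=502 -> [348, 660, 502]
  L2: h(348,660)=(348*31+660)%997=481 h(502,502)=(502*31+502)%997=112 -> [481, 112]
  L3: h(481,112)=(481*31+112)%997=68 -> [68]
  root = 68 != target 908
Candidate B: set leaf[3] = 1 -> leaves = [74, 48, 33, 1, 78]
  L0: [74, 48, 33, 1, 78]
  L1: h(74,48)=(74*31+48)%997=348 h(33,1)=(33*31+1)%997=27 h(78,78)=(78*31+78)%997=502 -> [348, 27, 502]
  L2: h(348,27)=(348*31+27)%997=845 h(502,502)=(502*31+502)%997=112 -> [845, 112]
  L3: h(845,112)=(845*31+112)%997=385 -> [385]
  root = 385 != target 908
Candidate C: set leaf[0] = 52 -> leaves = [52, 48, 33, 71, 78]
  L0: [52, 48, 33, 71, 78]
  L1: h(52,48)=(52*31+48)%997=663 h(33,71)=(33*31+71)%997=97 h(78,78)=(78*31+78)%997=502 -> [663, 97, 502]
  L2: h(663,97)=(663*31+97)%997=710 h(502,502)=(502*31+502)%997=112 -> [710, 112]
  L3: h(710,112)=(710*31+112)%997=188 -> [188]
  root = 188 != target 908
Candidate D: set leaf[4] = 17 -> leaves = [74, 48, 33, 71, 17]
  L0: [74, 48, 33, 71, 17]
  L1: h(74,48)=(74*31+48)%997=348 h(33,71)=(33*31+71)%997=97 h(17,17)=(17*31+17)%997=544 -> [348, 97, 544]
  L2: h(348,97)=(348*31+97)%997=915 h(544,544)=(544*31+544)%997=459 -> [915, 459]
  L3: h(915,459)=(915*31+459)%997=908 -> [908]
  root = 908 == target 908  ** MATCH **
Candidate D produces the target root.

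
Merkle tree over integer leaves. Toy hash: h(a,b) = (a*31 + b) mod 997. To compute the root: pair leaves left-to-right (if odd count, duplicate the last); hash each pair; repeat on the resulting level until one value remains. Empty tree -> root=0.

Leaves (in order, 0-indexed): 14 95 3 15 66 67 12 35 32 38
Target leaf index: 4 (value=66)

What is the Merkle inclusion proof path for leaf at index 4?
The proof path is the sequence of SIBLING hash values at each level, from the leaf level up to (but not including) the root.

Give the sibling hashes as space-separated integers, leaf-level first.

L0 (leaves): [14, 95, 3, 15, 66, 67, 12, 35, 32, 38], target index=4
L1: h(14,95)=(14*31+95)%997=529 [pair 0] h(3,15)=(3*31+15)%997=108 [pair 1] h(66,67)=(66*31+67)%997=119 [pair 2] h(12,35)=(12*31+35)%997=407 [pair 3] h(32,38)=(32*31+38)%997=33 [pair 4] -> [529, 108, 119, 407, 33]
  Sibling for proof at L0: 67
L2: h(529,108)=(529*31+108)%997=555 [pair 0] h(119,407)=(119*31+407)%997=108 [pair 1] h(33,33)=(33*31+33)%997=59 [pair 2] -> [555, 108, 59]
  Sibling for proof at L1: 407
L3: h(555,108)=(555*31+108)%997=364 [pair 0] h(59,59)=(59*31+59)%997=891 [pair 1] -> [364, 891]
  Sibling for proof at L2: 555
L4: h(364,891)=(364*31+891)%997=211 [pair 0] -> [211]
  Sibling for proof at L3: 891
Root: 211
Proof path (sibling hashes from leaf to root): [67, 407, 555, 891]

Answer: 67 407 555 891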